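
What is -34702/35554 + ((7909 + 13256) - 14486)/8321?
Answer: -25645088/147922417 ≈ -0.17337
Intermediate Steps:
-34702/35554 + ((7909 + 13256) - 14486)/8321 = -34702*1/35554 + (21165 - 14486)*(1/8321) = -17351/17777 + 6679*(1/8321) = -17351/17777 + 6679/8321 = -25645088/147922417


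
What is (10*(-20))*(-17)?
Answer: 3400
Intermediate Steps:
(10*(-20))*(-17) = -200*(-17) = 3400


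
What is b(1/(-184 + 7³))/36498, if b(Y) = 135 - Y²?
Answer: 243781/65907567 ≈ 0.0036988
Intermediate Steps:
b(1/(-184 + 7³))/36498 = (135 - (1/(-184 + 7³))²)/36498 = (135 - (1/(-184 + 343))²)*(1/36498) = (135 - (1/159)²)*(1/36498) = (135 - 1*1/25281)*(1/36498) = (135 - 1/25281)*(1/36498) = (3412934/25281)*(1/36498) = 243781/65907567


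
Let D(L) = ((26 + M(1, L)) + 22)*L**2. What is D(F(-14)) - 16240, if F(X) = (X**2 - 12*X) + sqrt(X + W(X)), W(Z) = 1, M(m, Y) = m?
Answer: 6475427 + 35672*I*sqrt(13) ≈ 6.4754e+6 + 1.2862e+5*I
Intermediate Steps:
F(X) = X**2 + sqrt(1 + X) - 12*X (F(X) = (X**2 - 12*X) + sqrt(X + 1) = (X**2 - 12*X) + sqrt(1 + X) = X**2 + sqrt(1 + X) - 12*X)
D(L) = 49*L**2 (D(L) = ((26 + 1) + 22)*L**2 = (27 + 22)*L**2 = 49*L**2)
D(F(-14)) - 16240 = 49*((-14)**2 + sqrt(1 - 14) - 12*(-14))**2 - 16240 = 49*(196 + sqrt(-13) + 168)**2 - 16240 = 49*(196 + I*sqrt(13) + 168)**2 - 16240 = 49*(364 + I*sqrt(13))**2 - 16240 = -16240 + 49*(364 + I*sqrt(13))**2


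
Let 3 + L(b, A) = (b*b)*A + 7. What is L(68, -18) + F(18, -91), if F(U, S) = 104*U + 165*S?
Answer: -96371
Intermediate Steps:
L(b, A) = 4 + A*b**2 (L(b, A) = -3 + ((b*b)*A + 7) = -3 + (b**2*A + 7) = -3 + (A*b**2 + 7) = -3 + (7 + A*b**2) = 4 + A*b**2)
L(68, -18) + F(18, -91) = (4 - 18*68**2) + (104*18 + 165*(-91)) = (4 - 18*4624) + (1872 - 15015) = (4 - 83232) - 13143 = -83228 - 13143 = -96371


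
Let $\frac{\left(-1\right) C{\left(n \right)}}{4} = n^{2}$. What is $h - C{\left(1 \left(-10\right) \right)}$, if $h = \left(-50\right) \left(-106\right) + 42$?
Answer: $5742$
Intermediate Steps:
$C{\left(n \right)} = - 4 n^{2}$
$h = 5342$ ($h = 5300 + 42 = 5342$)
$h - C{\left(1 \left(-10\right) \right)} = 5342 - - 4 \left(1 \left(-10\right)\right)^{2} = 5342 - - 4 \left(-10\right)^{2} = 5342 - \left(-4\right) 100 = 5342 - -400 = 5342 + 400 = 5742$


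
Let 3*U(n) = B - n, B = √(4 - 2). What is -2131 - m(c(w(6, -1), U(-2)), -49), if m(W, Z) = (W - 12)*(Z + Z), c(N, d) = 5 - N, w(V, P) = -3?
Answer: -2523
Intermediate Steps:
B = √2 ≈ 1.4142
U(n) = -n/3 + √2/3 (U(n) = (√2 - n)/3 = -n/3 + √2/3)
m(W, Z) = 2*Z*(-12 + W) (m(W, Z) = (-12 + W)*(2*Z) = 2*Z*(-12 + W))
-2131 - m(c(w(6, -1), U(-2)), -49) = -2131 - 2*(-49)*(-12 + (5 - 1*(-3))) = -2131 - 2*(-49)*(-12 + (5 + 3)) = -2131 - 2*(-49)*(-12 + 8) = -2131 - 2*(-49)*(-4) = -2131 - 1*392 = -2131 - 392 = -2523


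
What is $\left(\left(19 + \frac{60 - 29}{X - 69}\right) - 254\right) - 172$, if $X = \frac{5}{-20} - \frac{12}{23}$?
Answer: $- \frac{2615385}{6419} \approx -407.44$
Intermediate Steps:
$X = - \frac{71}{92}$ ($X = 5 \left(- \frac{1}{20}\right) - \frac{12}{23} = - \frac{1}{4} - \frac{12}{23} = - \frac{71}{92} \approx -0.77174$)
$\left(\left(19 + \frac{60 - 29}{X - 69}\right) - 254\right) - 172 = \left(\left(19 + \frac{60 - 29}{- \frac{71}{92} - 69}\right) - 254\right) - 172 = \left(\left(19 + \frac{31}{- \frac{6419}{92}}\right) - 254\right) - 172 = \left(\left(19 + 31 \left(- \frac{92}{6419}\right)\right) - 254\right) - 172 = \left(\left(19 - \frac{2852}{6419}\right) - 254\right) - 172 = \left(\frac{119109}{6419} - 254\right) - 172 = - \frac{1511317}{6419} - 172 = - \frac{2615385}{6419}$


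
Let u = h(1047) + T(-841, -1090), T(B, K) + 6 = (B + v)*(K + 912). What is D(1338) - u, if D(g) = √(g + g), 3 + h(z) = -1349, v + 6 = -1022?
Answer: -331324 + 2*√669 ≈ -3.3127e+5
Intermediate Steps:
v = -1028 (v = -6 - 1022 = -1028)
T(B, K) = -6 + (-1028 + B)*(912 + K) (T(B, K) = -6 + (B - 1028)*(K + 912) = -6 + (-1028 + B)*(912 + K))
h(z) = -1352 (h(z) = -3 - 1349 = -1352)
D(g) = √2*√g (D(g) = √(2*g) = √2*√g)
u = 331324 (u = -1352 + (-937542 - 1028*(-1090) + 912*(-841) - 841*(-1090)) = -1352 + (-937542 + 1120520 - 766992 + 916690) = -1352 + 332676 = 331324)
D(1338) - u = √2*√1338 - 1*331324 = 2*√669 - 331324 = -331324 + 2*√669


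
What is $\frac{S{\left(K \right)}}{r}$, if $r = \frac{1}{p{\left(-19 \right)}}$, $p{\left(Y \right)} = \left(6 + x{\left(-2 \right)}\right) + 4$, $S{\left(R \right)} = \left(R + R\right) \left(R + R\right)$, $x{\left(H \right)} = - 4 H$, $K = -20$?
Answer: $28800$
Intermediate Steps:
$S{\left(R \right)} = 4 R^{2}$ ($S{\left(R \right)} = 2 R 2 R = 4 R^{2}$)
$p{\left(Y \right)} = 18$ ($p{\left(Y \right)} = \left(6 - -8\right) + 4 = \left(6 + 8\right) + 4 = 14 + 4 = 18$)
$r = \frac{1}{18} \approx 0.055556$
$\frac{S{\left(K \right)}}{r} = 4 \left(-20\right)^{2} \frac{1}{\frac{1}{18}} = 4 \cdot 400 \cdot 18 = 1600 \cdot 18 = 28800$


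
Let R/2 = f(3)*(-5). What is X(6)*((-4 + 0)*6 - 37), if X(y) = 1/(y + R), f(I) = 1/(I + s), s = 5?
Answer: -244/19 ≈ -12.842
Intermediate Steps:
f(I) = 1/(5 + I) (f(I) = 1/(I + 5) = 1/(5 + I))
R = -5/4 (R = 2*(-5/(5 + 3)) = 2*(-5/8) = -5/4 ≈ -1.2500)
X(y) = 1/(-5/4 + y) (X(y) = 1/(y - 5/4) = 1/(-5/4 + y))
X(6)*((-4 + 0)*6 - 37) = (4/(-5 + 4*6))*((-4 + 0)*6 - 37) = (4/(-5 + 24))*(-4*6 - 37) = (4/19)*(-24 - 37) = (4*(1/19))*(-61) = (4/19)*(-61) = -244/19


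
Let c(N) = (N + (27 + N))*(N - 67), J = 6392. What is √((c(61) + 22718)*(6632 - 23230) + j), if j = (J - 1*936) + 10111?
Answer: I*√362219185 ≈ 19032.0*I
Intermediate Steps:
j = 15567 (j = (6392 - 1*936) + 10111 = (6392 - 936) + 10111 = 5456 + 10111 = 15567)
c(N) = (-67 + N)*(27 + 2*N) (c(N) = (27 + 2*N)*(-67 + N) = (-67 + N)*(27 + 2*N))
√((c(61) + 22718)*(6632 - 23230) + j) = √(((-1809 - 107*61 + 2*61²) + 22718)*(6632 - 23230) + 15567) = √(((-1809 - 6527 + 2*3721) + 22718)*(-16598) + 15567) = √(((-1809 - 6527 + 7442) + 22718)*(-16598) + 15567) = √((-894 + 22718)*(-16598) + 15567) = √(21824*(-16598) + 15567) = √(-362234752 + 15567) = √(-362219185) = I*√362219185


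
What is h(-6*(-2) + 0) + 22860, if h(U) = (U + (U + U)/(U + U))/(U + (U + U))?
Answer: 822973/36 ≈ 22860.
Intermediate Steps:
h(U) = (1 + U)/(3*U) (h(U) = (U + (2*U)/((2*U)))/(U + 2*U) = (U + (2*U)*(1/(2*U)))/((3*U)) = (U + 1)*(1/(3*U)) = (1 + U)*(1/(3*U)) = (1 + U)/(3*U))
h(-6*(-2) + 0) + 22860 = (1 + (-6*(-2) + 0))/(3*(-6*(-2) + 0)) + 22860 = (1 + (12 + 0))/(3*(12 + 0)) + 22860 = (⅓)*(1 + 12)/12 + 22860 = (⅓)*(1/12)*13 + 22860 = 13/36 + 22860 = 822973/36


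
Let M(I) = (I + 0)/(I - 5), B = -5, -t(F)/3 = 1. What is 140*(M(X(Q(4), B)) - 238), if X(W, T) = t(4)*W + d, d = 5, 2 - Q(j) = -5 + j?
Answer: -299320/9 ≈ -33258.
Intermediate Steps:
t(F) = -3 (t(F) = -3*1 = -3)
Q(j) = 7 - j (Q(j) = 2 - (-5 + j) = 2 + (5 - j) = 7 - j)
X(W, T) = 5 - 3*W (X(W, T) = -3*W + 5 = 5 - 3*W)
M(I) = I/(-5 + I)
140*(M(X(Q(4), B)) - 238) = 140*((5 - 3*(7 - 1*4))/(-5 + (5 - 3*(7 - 1*4))) - 238) = 140*((5 - 3*(7 - 4))/(-5 + (5 - 3*(7 - 4))) - 238) = 140*((5 - 3*3)/(-5 + (5 - 3*3)) - 238) = 140*((5 - 9)/(-5 + (5 - 9)) - 238) = 140*(-4/(-5 - 4) - 238) = 140*(-4/(-9) - 238) = 140*(-4*(-⅑) - 238) = 140*(4/9 - 238) = 140*(-2138/9) = -299320/9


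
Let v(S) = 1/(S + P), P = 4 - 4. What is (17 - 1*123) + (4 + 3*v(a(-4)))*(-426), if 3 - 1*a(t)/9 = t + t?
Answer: -20052/11 ≈ -1822.9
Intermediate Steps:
a(t) = 27 - 18*t (a(t) = 27 - 9*(t + t) = 27 - 18*t)
P = 0
v(S) = 1/S (v(S) = 1/(S + 0) = 1/S)
(17 - 1*123) + (4 + 3*v(a(-4)))*(-426) = (17 - 1*123) + (4 + 3/(27 - 18*(-4)))*(-426) = (17 - 123) + (4 + 3/(27 + 72))*(-426) = -106 + (4 + 3/99)*(-426) = -106 + (4 + 3*(1/99))*(-426) = -106 + (4 + 1/33)*(-426) = -106 + (133/33)*(-426) = -106 - 18886/11 = -20052/11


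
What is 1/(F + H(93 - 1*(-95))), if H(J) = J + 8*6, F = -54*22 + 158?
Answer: -1/794 ≈ -0.0012594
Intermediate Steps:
F = -1030 (F = -1188 + 158 = -1030)
H(J) = 48 + J (H(J) = J + 48 = 48 + J)
1/(F + H(93 - 1*(-95))) = 1/(-1030 + (48 + (93 - 1*(-95)))) = 1/(-1030 + (48 + (93 + 95))) = 1/(-1030 + (48 + 188)) = 1/(-1030 + 236) = 1/(-794) = -1/794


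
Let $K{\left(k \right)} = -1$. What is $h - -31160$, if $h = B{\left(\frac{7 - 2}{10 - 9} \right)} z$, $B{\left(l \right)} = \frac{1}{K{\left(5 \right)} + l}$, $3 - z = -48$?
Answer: $\frac{124691}{4} \approx 31173.0$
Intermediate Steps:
$z = 51$ ($z = 3 - -48 = 3 + 48 = 51$)
$B{\left(l \right)} = \frac{1}{-1 + l}$
$h = \frac{51}{4}$ ($h = \frac{1}{-1 + \frac{7 - 2}{10 - 9}} \cdot 51 = \frac{1}{-1 + \frac{5}{1}} \cdot 51 = \frac{1}{-1 + 5 \cdot 1} \cdot 51 = \frac{1}{-1 + 5} \cdot 51 = \frac{1}{4} \cdot 51 = \frac{51}{4} \approx 12.75$)
$h - -31160 = \frac{51}{4} - -31160 = \frac{51}{4} + 31160 = \frac{124691}{4}$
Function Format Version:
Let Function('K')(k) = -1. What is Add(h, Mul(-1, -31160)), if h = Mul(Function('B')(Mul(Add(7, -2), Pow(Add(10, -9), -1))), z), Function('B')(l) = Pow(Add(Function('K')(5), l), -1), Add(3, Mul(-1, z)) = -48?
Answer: Rational(124691, 4) ≈ 31173.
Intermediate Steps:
z = 51 (z = Add(3, Mul(-1, -48)) = Add(3, 48) = 51)
Function('B')(l) = Pow(Add(-1, l), -1)
h = Rational(51, 4) (h = Mul(Pow(Add(-1, Mul(Add(7, -2), Pow(Add(10, -9), -1))), -1), 51) = Mul(Pow(Add(-1, Mul(5, Pow(1, -1))), -1), 51) = Mul(Pow(Add(-1, Mul(5, 1)), -1), 51) = Mul(Pow(Add(-1, 5), -1), 51) = Mul(Pow(4, -1), 51) = Mul(Rational(1, 4), 51) = Rational(51, 4) ≈ 12.750)
Add(h, Mul(-1, -31160)) = Add(Rational(51, 4), Mul(-1, -31160)) = Add(Rational(51, 4), 31160) = Rational(124691, 4)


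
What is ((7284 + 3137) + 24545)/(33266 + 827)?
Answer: 34966/34093 ≈ 1.0256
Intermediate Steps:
((7284 + 3137) + 24545)/(33266 + 827) = (10421 + 24545)/34093 = 34966*(1/34093) = 34966/34093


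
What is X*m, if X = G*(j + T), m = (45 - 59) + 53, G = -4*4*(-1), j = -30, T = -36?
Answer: -41184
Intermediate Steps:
G = 16 (G = -16*(-1) = 16)
m = 39 (m = -14 + 53 = 39)
X = -1056 (X = 16*(-30 - 36) = 16*(-66) = -1056)
X*m = -1056*39 = -41184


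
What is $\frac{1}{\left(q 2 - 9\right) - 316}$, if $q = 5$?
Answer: $- \frac{1}{315} \approx -0.0031746$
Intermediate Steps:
$\frac{1}{\left(q 2 - 9\right) - 316} = \frac{1}{\left(5 \cdot 2 - 9\right) - 316} = \frac{1}{\left(10 - 9\right) - 316} = \frac{1}{1 - 316} = \frac{1}{-315} = - \frac{1}{315}$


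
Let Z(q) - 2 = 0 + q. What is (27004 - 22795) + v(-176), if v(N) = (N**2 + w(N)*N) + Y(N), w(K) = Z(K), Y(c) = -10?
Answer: 65799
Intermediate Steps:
Z(q) = 2 + q (Z(q) = 2 + (0 + q) = 2 + q)
w(K) = 2 + K
v(N) = -10 + N**2 + N*(2 + N) (v(N) = (N**2 + (2 + N)*N) - 10 = (N**2 + N*(2 + N)) - 10 = -10 + N**2 + N*(2 + N))
(27004 - 22795) + v(-176) = (27004 - 22795) + (-10 + 2*(-176) + 2*(-176)**2) = 4209 + (-10 - 352 + 2*30976) = 4209 + (-10 - 352 + 61952) = 4209 + 61590 = 65799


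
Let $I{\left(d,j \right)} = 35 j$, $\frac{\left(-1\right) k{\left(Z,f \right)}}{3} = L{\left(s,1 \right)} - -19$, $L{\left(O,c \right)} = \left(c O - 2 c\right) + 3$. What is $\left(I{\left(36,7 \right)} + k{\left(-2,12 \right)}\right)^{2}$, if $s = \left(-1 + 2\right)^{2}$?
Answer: $33124$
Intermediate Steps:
$s = 1$ ($s = 1^{2} = 1$)
$L{\left(O,c \right)} = 3 - 2 c + O c$ ($L{\left(O,c \right)} = \left(O c - 2 c\right) + 3 = \left(- 2 c + O c\right) + 3 = 3 - 2 c + O c$)
$k{\left(Z,f \right)} = -63$ ($k{\left(Z,f \right)} = - 3 \left(\left(3 - 2 + 1 \cdot 1\right) - -19\right) = - 3 \left(\left(3 - 2 + 1\right) + 19\right) = - 3 \left(2 + 19\right) = \left(-3\right) 21 = -63$)
$\left(I{\left(36,7 \right)} + k{\left(-2,12 \right)}\right)^{2} = \left(35 \cdot 7 - 63\right)^{2} = \left(245 - 63\right)^{2} = 182^{2} = 33124$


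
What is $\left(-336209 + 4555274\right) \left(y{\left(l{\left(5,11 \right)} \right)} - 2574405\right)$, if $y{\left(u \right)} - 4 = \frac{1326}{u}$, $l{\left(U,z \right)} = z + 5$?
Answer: $- \frac{86889724000425}{8} \approx -1.0861 \cdot 10^{13}$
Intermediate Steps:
$l{\left(U,z \right)} = 5 + z$
$y{\left(u \right)} = 4 + \frac{1326}{u}$
$\left(-336209 + 4555274\right) \left(y{\left(l{\left(5,11 \right)} \right)} - 2574405\right) = \left(-336209 + 4555274\right) \left(\left(4 + \frac{1326}{5 + 11}\right) - 2574405\right) = 4219065 \left(\left(4 + \frac{1326}{16}\right) - 2574405\right) = 4219065 \left(\left(4 + 1326 \cdot \frac{1}{16}\right) - 2574405\right) = 4219065 \left(\left(4 + \frac{663}{8}\right) - 2574405\right) = 4219065 \left(\frac{695}{8} - 2574405\right) = 4219065 \left(- \frac{20594545}{8}\right) = - \frac{86889724000425}{8}$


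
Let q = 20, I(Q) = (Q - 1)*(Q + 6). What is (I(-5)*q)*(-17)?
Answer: 2040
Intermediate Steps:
I(Q) = (-1 + Q)*(6 + Q)
(I(-5)*q)*(-17) = ((-6 + (-5)² + 5*(-5))*20)*(-17) = ((-6 + 25 - 25)*20)*(-17) = -6*20*(-17) = -120*(-17) = 2040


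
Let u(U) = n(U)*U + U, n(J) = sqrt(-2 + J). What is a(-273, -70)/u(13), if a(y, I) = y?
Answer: 21/10 - 21*sqrt(11)/10 ≈ -4.8649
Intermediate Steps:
u(U) = U + U*sqrt(-2 + U) (u(U) = sqrt(-2 + U)*U + U = U*sqrt(-2 + U) + U = U + U*sqrt(-2 + U))
a(-273, -70)/u(13) = -273*1/(13*(1 + sqrt(-2 + 13))) = -273*1/(13*(1 + sqrt(11))) = -273/(13 + 13*sqrt(11))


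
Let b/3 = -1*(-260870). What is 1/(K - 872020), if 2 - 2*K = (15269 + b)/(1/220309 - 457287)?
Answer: -2427576908/2116891069906835 ≈ -1.1468e-6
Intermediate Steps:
b = 782610 (b = 3*(-1*(-260870)) = 3*260870 = 782610)
K = 4545407325/2427576908 (K = 1 - (15269 + 782610)/(2*(1/220309 - 457287)) = 1 - 797879/(2*(1/220309 - 457287)) = 1 - 797879/(2*(-100744441682/220309)) = 1 - 797879*(-220309)/(2*100744441682) = 1 - ½*(-2117830417/1213788454) = 1 + 2117830417/2427576908 = 4545407325/2427576908 ≈ 1.8724)
1/(K - 872020) = 1/(4545407325/2427576908 - 872020) = 1/(-2116891069906835/2427576908) = -2427576908/2116891069906835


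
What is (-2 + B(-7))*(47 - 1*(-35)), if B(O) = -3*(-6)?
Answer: 1312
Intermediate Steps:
B(O) = 18
(-2 + B(-7))*(47 - 1*(-35)) = (-2 + 18)*(47 - 1*(-35)) = 16*(47 + 35) = 16*82 = 1312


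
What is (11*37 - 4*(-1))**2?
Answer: 168921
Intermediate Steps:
(11*37 - 4*(-1))**2 = (407 + 4)**2 = 411**2 = 168921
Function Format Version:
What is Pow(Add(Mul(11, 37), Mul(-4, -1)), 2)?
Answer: 168921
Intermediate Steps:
Pow(Add(Mul(11, 37), Mul(-4, -1)), 2) = Pow(Add(407, 4), 2) = Pow(411, 2) = 168921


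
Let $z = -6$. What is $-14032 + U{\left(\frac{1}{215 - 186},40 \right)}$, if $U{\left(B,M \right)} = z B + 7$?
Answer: $- \frac{406731}{29} \approx -14025.0$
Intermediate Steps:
$U{\left(B,M \right)} = 7 - 6 B$ ($U{\left(B,M \right)} = - 6 B + 7 = 7 - 6 B$)
$-14032 + U{\left(\frac{1}{215 - 186},40 \right)} = -14032 + \left(7 - \frac{6}{215 - 186}\right) = -14032 + \left(7 - \frac{6}{29}\right) = -14032 + \frac{197}{29} = - \frac{406731}{29}$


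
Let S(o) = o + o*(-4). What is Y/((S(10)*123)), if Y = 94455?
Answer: -2099/82 ≈ -25.598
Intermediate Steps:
S(o) = -3*o (S(o) = o - 4*o = -3*o)
Y/((S(10)*123)) = 94455/((-3*10*123)) = 94455/((-30*123)) = 94455/(-3690) = 94455*(-1/3690) = -2099/82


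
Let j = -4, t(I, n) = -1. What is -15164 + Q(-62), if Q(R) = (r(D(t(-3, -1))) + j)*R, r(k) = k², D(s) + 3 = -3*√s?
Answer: -14916 - 1116*I ≈ -14916.0 - 1116.0*I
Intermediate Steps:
D(s) = -3 - 3*√s
Q(R) = R*(-4 + (-3 - 3*I)²) (Q(R) = ((-3 - 3*I)² - 4)*R = (-4 + (-3 - 3*I)²)*R = R*(-4 + (-3 - 3*I)²))
-15164 + Q(-62) = -15164 - 62*(-4 + 18*I) = -15164 + (248 - 1116*I) = -14916 - 1116*I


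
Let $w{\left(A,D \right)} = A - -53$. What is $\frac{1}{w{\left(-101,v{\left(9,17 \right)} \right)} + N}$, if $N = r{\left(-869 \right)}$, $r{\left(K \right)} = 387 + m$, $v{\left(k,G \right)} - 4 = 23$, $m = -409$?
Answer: $- \frac{1}{70} \approx -0.014286$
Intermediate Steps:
$v{\left(k,G \right)} = 27$ ($v{\left(k,G \right)} = 4 + 23 = 27$)
$r{\left(K \right)} = -22$ ($r{\left(K \right)} = 387 - 409 = -22$)
$w{\left(A,D \right)} = 53 + A$ ($w{\left(A,D \right)} = A + 53 = 53 + A$)
$N = -22$
$\frac{1}{w{\left(-101,v{\left(9,17 \right)} \right)} + N} = \frac{1}{\left(53 - 101\right) - 22} = \frac{1}{-48 - 22} = \frac{1}{-70} = - \frac{1}{70}$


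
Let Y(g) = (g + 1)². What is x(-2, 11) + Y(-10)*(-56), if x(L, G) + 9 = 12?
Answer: -4533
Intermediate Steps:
x(L, G) = 3 (x(L, G) = -9 + 12 = 3)
Y(g) = (1 + g)²
x(-2, 11) + Y(-10)*(-56) = 3 + (1 - 10)²*(-56) = 3 + (-9)²*(-56) = 3 + 81*(-56) = 3 - 4536 = -4533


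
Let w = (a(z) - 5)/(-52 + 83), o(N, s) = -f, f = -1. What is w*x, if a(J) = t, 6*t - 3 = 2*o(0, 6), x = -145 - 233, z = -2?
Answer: 1575/31 ≈ 50.806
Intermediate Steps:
o(N, s) = 1 (o(N, s) = -1*(-1) = 1)
x = -378
t = 5/6 (t = 1/2 + (2*1)/6 = 1/2 + (1/6)*2 = 1/2 + 1/3 = 5/6 ≈ 0.83333)
a(J) = 5/6
w = -25/186 (w = (5/6 - 5)/(-52 + 83) = -25/6/31 = -25/6*1/31 = -25/186 ≈ -0.13441)
w*x = -25/186*(-378) = 1575/31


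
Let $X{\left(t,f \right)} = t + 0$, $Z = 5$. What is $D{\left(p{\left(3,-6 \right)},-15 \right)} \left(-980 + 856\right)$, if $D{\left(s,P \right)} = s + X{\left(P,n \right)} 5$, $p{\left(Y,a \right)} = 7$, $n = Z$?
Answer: $8432$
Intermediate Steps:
$n = 5$
$X{\left(t,f \right)} = t$
$D{\left(s,P \right)} = s + 5 P$ ($D{\left(s,P \right)} = s + P 5 = s + 5 P$)
$D{\left(p{\left(3,-6 \right)},-15 \right)} \left(-980 + 856\right) = \left(7 + 5 \left(-15\right)\right) \left(-980 + 856\right) = \left(7 - 75\right) \left(-124\right) = \left(-68\right) \left(-124\right) = 8432$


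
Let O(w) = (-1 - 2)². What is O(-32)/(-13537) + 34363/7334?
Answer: 465105925/99280358 ≈ 4.6848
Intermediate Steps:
O(w) = 9 (O(w) = (-3)² = 9)
O(-32)/(-13537) + 34363/7334 = 9/(-13537) + 34363/7334 = 9*(-1/13537) + 34363*(1/7334) = -9/13537 + 34363/7334 = 465105925/99280358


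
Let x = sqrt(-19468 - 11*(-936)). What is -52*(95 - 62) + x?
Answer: -1716 + 2*I*sqrt(2293) ≈ -1716.0 + 95.771*I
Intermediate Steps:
x = 2*I*sqrt(2293) (x = sqrt(-19468 + 10296) = sqrt(-9172) = 2*I*sqrt(2293) ≈ 95.771*I)
-52*(95 - 62) + x = -52*(95 - 62) + 2*I*sqrt(2293) = -52*33 + 2*I*sqrt(2293) = -1716 + 2*I*sqrt(2293)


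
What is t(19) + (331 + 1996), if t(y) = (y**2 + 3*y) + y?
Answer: 2764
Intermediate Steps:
t(y) = y**2 + 4*y
t(19) + (331 + 1996) = 19*(4 + 19) + (331 + 1996) = 19*23 + 2327 = 437 + 2327 = 2764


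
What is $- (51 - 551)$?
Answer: $500$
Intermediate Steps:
$- (51 - 551) = \left(-1\right) \left(-500\right) = 500$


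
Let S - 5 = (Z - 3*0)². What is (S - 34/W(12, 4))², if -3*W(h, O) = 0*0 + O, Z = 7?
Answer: 25281/4 ≈ 6320.3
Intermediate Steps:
S = 54 (S = 5 + (7 - 3*0)² = 5 + (7 + 0)² = 5 + 7² = 5 + 49 = 54)
W(h, O) = -O/3 (W(h, O) = -(0*0 + O)/3 = -(0 + O)/3 = -O/3)
(S - 34/W(12, 4))² = (54 - 34/((-⅓*4)))² = (54 - 34/(-4/3))² = (54 - 34*(-¾))² = (54 + 51/2)² = (159/2)² = 25281/4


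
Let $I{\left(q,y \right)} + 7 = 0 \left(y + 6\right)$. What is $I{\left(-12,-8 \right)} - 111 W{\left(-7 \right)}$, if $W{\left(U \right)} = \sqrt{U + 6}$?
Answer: $-7 - 111 i \approx -7.0 - 111.0 i$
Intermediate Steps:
$I{\left(q,y \right)} = -7$ ($I{\left(q,y \right)} = -7 + 0 \left(y + 6\right) = -7 + 0 \left(6 + y\right) = -7 + 0 = -7$)
$W{\left(U \right)} = \sqrt{6 + U}$
$I{\left(-12,-8 \right)} - 111 W{\left(-7 \right)} = -7 - 111 \sqrt{6 - 7} = -7 - 111 \sqrt{-1} = -7 - 111 i$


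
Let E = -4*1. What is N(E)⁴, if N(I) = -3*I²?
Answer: 5308416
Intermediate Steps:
E = -4
N(E)⁴ = (-3*(-4)²)⁴ = (-3*16)⁴ = (-48)⁴ = 5308416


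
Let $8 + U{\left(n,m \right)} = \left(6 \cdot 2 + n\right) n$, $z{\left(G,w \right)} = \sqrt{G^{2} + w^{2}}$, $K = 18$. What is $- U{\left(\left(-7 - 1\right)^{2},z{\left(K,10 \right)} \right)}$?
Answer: $-4856$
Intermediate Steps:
$U{\left(n,m \right)} = -8 + n \left(12 + n\right)$ ($U{\left(n,m \right)} = -8 + \left(6 \cdot 2 + n\right) n = -8 + \left(12 + n\right) n = -8 + n \left(12 + n\right)$)
$- U{\left(\left(-7 - 1\right)^{2},z{\left(K,10 \right)} \right)} = - (-8 + \left(\left(-7 - 1\right)^{2}\right)^{2} + 12 \left(-7 - 1\right)^{2}) = - (-8 + \left(\left(-8\right)^{2}\right)^{2} + 12 \left(-8\right)^{2}) = - (-8 + 64^{2} + 12 \cdot 64) = - (-8 + 4096 + 768) = \left(-1\right) 4856 = -4856$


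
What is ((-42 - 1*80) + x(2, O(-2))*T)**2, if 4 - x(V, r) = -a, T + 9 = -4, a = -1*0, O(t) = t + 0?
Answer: 30276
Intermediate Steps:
O(t) = t
a = 0
T = -13 (T = -9 - 4 = -13)
x(V, r) = 4 (x(V, r) = 4 - (-1)*0 = 4 - 1*0 = 4 + 0 = 4)
((-42 - 1*80) + x(2, O(-2))*T)**2 = ((-42 - 1*80) + 4*(-13))**2 = ((-42 - 80) - 52)**2 = (-122 - 52)**2 = (-174)**2 = 30276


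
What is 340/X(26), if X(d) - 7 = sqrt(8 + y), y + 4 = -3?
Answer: 85/2 ≈ 42.500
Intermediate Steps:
y = -7 (y = -4 - 3 = -7)
X(d) = 8 (X(d) = 7 + sqrt(8 - 7) = 7 + sqrt(1) = 7 + 1 = 8)
340/X(26) = 340/8 = 340*(1/8) = 85/2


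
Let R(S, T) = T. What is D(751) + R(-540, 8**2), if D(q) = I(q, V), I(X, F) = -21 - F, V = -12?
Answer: 55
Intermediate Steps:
D(q) = -9 (D(q) = -21 - 1*(-12) = -21 + 12 = -9)
D(751) + R(-540, 8**2) = -9 + 8**2 = -9 + 64 = 55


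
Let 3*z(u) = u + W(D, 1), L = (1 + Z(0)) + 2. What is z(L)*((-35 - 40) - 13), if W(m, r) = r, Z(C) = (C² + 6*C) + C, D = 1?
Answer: -352/3 ≈ -117.33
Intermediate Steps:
Z(C) = C² + 7*C
L = 3 (L = (1 + 0*(7 + 0)) + 2 = (1 + 0*7) + 2 = (1 + 0) + 2 = 1 + 2 = 3)
z(u) = ⅓ + u/3 (z(u) = (u + 1)/3 = (1 + u)/3 = ⅓ + u/3)
z(L)*((-35 - 40) - 13) = (⅓ + (⅓)*3)*((-35 - 40) - 13) = (⅓ + 1)*(-75 - 13) = (4/3)*(-88) = -352/3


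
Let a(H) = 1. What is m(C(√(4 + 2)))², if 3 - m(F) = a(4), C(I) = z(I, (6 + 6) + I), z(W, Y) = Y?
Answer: 4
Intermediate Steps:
C(I) = 12 + I (C(I) = (6 + 6) + I = 12 + I)
m(F) = 2 (m(F) = 3 - 1*1 = 3 - 1 = 2)
m(C(√(4 + 2)))² = 2² = 4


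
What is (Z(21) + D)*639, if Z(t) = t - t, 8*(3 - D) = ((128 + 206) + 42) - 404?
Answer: 8307/2 ≈ 4153.5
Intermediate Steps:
D = 13/2 (D = 3 - (((128 + 206) + 42) - 404)/8 = 3 - ((334 + 42) - 404)/8 = 3 - (376 - 404)/8 = 3 - 1/8*(-28) = 3 + 7/2 = 13/2 ≈ 6.5000)
Z(t) = 0
(Z(21) + D)*639 = (0 + 13/2)*639 = (13/2)*639 = 8307/2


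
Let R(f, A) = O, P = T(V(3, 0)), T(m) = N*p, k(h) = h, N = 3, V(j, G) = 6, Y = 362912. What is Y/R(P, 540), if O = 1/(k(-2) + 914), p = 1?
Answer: 330975744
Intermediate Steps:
T(m) = 3 (T(m) = 3*1 = 3)
P = 3
O = 1/912 (O = 1/(-2 + 914) = 1/912 ≈ 0.0010965)
R(f, A) = 1/912
Y/R(P, 540) = 362912/(1/912) = 362912*912 = 330975744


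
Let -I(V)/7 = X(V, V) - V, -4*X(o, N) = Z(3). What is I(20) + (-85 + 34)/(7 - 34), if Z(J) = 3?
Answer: 5297/36 ≈ 147.14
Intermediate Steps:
X(o, N) = -3/4 (X(o, N) = -1/4*3 = -3/4)
I(V) = 21/4 + 7*V (I(V) = -7*(-3/4 - V) = 21/4 + 7*V)
I(20) + (-85 + 34)/(7 - 34) = (21/4 + 7*20) + (-85 + 34)/(7 - 34) = (21/4 + 140) - 51/(-27) = 581/4 - 51*(-1/27) = 581/4 + 17/9 = 5297/36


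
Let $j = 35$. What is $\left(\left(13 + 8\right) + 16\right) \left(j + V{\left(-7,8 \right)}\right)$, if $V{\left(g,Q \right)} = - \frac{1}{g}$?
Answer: $\frac{9102}{7} \approx 1300.3$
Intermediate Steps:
$\left(\left(13 + 8\right) + 16\right) \left(j + V{\left(-7,8 \right)}\right) = \left(\left(13 + 8\right) + 16\right) \left(35 - \frac{1}{-7}\right) = \left(21 + 16\right) \left(35 - - \frac{1}{7}\right) = 37 \left(35 + \frac{1}{7}\right) = 37 \cdot \frac{246}{7} = \frac{9102}{7}$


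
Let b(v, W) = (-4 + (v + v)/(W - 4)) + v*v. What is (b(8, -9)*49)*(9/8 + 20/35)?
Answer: 127015/26 ≈ 4885.2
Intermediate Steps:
b(v, W) = -4 + v² + 2*v/(-4 + W) (b(v, W) = (-4 + (2*v)/(-4 + W)) + v² = (-4 + 2*v/(-4 + W)) + v² = -4 + v² + 2*v/(-4 + W))
(b(8, -9)*49)*(9/8 + 20/35) = (((16 - 4*(-9) - 4*8² + 2*8 - 9*8²)/(-4 - 9))*49)*(9/8 + 20/35) = (((16 + 36 - 4*64 + 16 - 9*64)/(-13))*49)*(9*(⅛) + 20*(1/35)) = (-(16 + 36 - 256 + 16 - 576)/13*49)*(9/8 + 4/7) = (-1/13*(-764)*49)*(95/56) = ((764/13)*49)*(95/56) = (37436/13)*(95/56) = 127015/26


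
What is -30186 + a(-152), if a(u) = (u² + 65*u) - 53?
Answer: -17015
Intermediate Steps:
a(u) = -53 + u² + 65*u
-30186 + a(-152) = -30186 + (-53 + (-152)² + 65*(-152)) = -30186 + (-53 + 23104 - 9880) = -30186 + 13171 = -17015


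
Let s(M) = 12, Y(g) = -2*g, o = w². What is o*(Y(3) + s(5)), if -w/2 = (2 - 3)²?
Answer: 24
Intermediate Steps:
w = -2 (w = -2*(2 - 3)² = -2*(-1)² = -2*1 = -2)
o = 4 (o = (-2)² = 4)
o*(Y(3) + s(5)) = 4*(-2*3 + 12) = 4*(-6 + 12) = 4*6 = 24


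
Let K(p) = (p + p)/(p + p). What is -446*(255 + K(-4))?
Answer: -114176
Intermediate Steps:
K(p) = 1 (K(p) = (2*p)/((2*p)) = (2*p)*(1/(2*p)) = 1)
-446*(255 + K(-4)) = -446*(255 + 1) = -446*256 = -114176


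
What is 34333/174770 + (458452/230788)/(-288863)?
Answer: 572191892454153/2912809187867470 ≈ 0.19644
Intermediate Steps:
34333/174770 + (458452/230788)/(-288863) = 34333*(1/174770) + (458452*(1/230788))*(-1/288863) = 34333/174770 + (114613/57697)*(-1/288863) = 34333/174770 - 114613/16666528511 = 572191892454153/2912809187867470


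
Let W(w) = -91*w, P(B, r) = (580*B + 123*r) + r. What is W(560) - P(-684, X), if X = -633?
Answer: 424252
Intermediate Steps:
P(B, r) = 124*r + 580*B (P(B, r) = (123*r + 580*B) + r = 124*r + 580*B)
W(560) - P(-684, X) = -91*560 - (124*(-633) + 580*(-684)) = -50960 - (-78492 - 396720) = -50960 - 1*(-475212) = -50960 + 475212 = 424252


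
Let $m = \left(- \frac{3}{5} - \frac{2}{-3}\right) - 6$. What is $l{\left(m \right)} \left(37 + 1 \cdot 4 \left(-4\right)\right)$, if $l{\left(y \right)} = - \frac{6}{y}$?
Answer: $\frac{1890}{89} \approx 21.236$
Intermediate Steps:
$m = - \frac{89}{15}$ ($m = \left(\left(-3\right) \frac{1}{5} - - \frac{2}{3}\right) - 6 = \left(- \frac{3}{5} + \frac{2}{3}\right) - 6 = \frac{1}{15} - 6 = - \frac{89}{15} \approx -5.9333$)
$l{\left(m \right)} \left(37 + 1 \cdot 4 \left(-4\right)\right) = - \frac{6}{- \frac{89}{15}} \left(37 + 1 \cdot 4 \left(-4\right)\right) = \left(-6\right) \left(- \frac{15}{89}\right) \left(37 + 4 \left(-4\right)\right) = \frac{90 \left(37 - 16\right)}{89} = \frac{90}{89} \cdot 21 = \frac{1890}{89}$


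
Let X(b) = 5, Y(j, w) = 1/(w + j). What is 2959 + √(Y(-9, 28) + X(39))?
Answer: 2959 + 4*√114/19 ≈ 2961.2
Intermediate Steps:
Y(j, w) = 1/(j + w)
2959 + √(Y(-9, 28) + X(39)) = 2959 + √(1/(-9 + 28) + 5) = 2959 + √(1/19 + 5) = 2959 + √(96/19) = 2959 + 4*√114/19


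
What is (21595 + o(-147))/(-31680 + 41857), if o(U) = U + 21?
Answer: 21469/10177 ≈ 2.1096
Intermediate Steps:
o(U) = 21 + U
(21595 + o(-147))/(-31680 + 41857) = (21595 + (21 - 147))/(-31680 + 41857) = (21595 - 126)/10177 = 21469*(1/10177) = 21469/10177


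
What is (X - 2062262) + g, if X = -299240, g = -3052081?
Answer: -5413583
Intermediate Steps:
(X - 2062262) + g = (-299240 - 2062262) - 3052081 = -2361502 - 3052081 = -5413583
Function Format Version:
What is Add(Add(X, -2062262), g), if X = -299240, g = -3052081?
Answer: -5413583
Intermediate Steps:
Add(Add(X, -2062262), g) = Add(Add(-299240, -2062262), -3052081) = Add(-2361502, -3052081) = -5413583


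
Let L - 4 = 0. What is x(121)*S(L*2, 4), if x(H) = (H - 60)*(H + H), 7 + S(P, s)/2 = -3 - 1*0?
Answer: -295240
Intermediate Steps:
L = 4 (L = 4 + 0 = 4)
S(P, s) = -20 (S(P, s) = -14 + 2*(-3 - 1*0) = -14 + 2*(-3 + 0) = -14 + 2*(-3) = -14 - 6 = -20)
x(H) = 2*H*(-60 + H) (x(H) = (-60 + H)*(2*H) = 2*H*(-60 + H))
x(121)*S(L*2, 4) = (2*121*(-60 + 121))*(-20) = (2*121*61)*(-20) = 14762*(-20) = -295240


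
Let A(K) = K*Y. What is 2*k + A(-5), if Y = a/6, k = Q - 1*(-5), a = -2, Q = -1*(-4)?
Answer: 59/3 ≈ 19.667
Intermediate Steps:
Q = 4
k = 9 (k = 4 - 1*(-5) = 4 + 5 = 9)
Y = -⅓ (Y = -2/6 = -2*⅙ = -⅓ ≈ -0.33333)
A(K) = -K/3 (A(K) = K*(-⅓) = -K/3)
2*k + A(-5) = 2*9 - ⅓*(-5) = 18 + 5/3 = 59/3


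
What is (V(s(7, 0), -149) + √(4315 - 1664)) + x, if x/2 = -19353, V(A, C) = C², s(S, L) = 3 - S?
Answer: -16505 + √2651 ≈ -16454.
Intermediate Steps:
x = -38706 (x = 2*(-19353) = -38706)
(V(s(7, 0), -149) + √(4315 - 1664)) + x = ((-149)² + √(4315 - 1664)) - 38706 = (22201 + √2651) - 38706 = -16505 + √2651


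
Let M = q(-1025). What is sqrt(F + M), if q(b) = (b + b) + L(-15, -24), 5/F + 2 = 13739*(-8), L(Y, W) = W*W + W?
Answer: I*sqrt(18097469468778)/109914 ≈ 38.704*I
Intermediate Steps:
L(Y, W) = W + W**2 (L(Y, W) = W**2 + W = W + W**2)
F = -5/109914 (F = 5/(-2 + 13739*(-8)) = 5/(-2 - 109912) = 5/(-109914) = 5*(-1/109914) = -5/109914 ≈ -4.5490e-5)
q(b) = 552 + 2*b (q(b) = (b + b) - 24*(1 - 24) = 2*b - 24*(-23) = 2*b + 552 = 552 + 2*b)
M = -1498 (M = 552 + 2*(-1025) = 552 - 2050 = -1498)
sqrt(F + M) = sqrt(-5/109914 - 1498) = sqrt(-164651177/109914) = I*sqrt(18097469468778)/109914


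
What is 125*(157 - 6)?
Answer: 18875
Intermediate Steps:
125*(157 - 6) = 125*151 = 18875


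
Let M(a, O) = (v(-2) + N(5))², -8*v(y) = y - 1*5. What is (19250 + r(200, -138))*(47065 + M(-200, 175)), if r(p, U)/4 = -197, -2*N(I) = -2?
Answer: 27807325935/32 ≈ 8.6898e+8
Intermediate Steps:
N(I) = 1 (N(I) = -½*(-2) = 1)
r(p, U) = -788 (r(p, U) = 4*(-197) = -788)
v(y) = 5/8 - y/8 (v(y) = -(y - 1*5)/8 = -(y - 5)/8 = -(-5 + y)/8 = 5/8 - y/8)
M(a, O) = 225/64 (M(a, O) = ((5/8 - ⅛*(-2)) + 1)² = ((5/8 + ¼) + 1)² = (7/8 + 1)² = (15/8)² = 225/64)
(19250 + r(200, -138))*(47065 + M(-200, 175)) = (19250 - 788)*(47065 + 225/64) = 18462*(3012385/64) = 27807325935/32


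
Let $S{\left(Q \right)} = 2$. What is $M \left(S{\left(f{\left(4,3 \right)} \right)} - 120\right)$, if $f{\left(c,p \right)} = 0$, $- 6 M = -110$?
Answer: $- \frac{6490}{3} \approx -2163.3$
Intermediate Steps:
$M = \frac{55}{3}$ ($M = \left(- \frac{1}{6}\right) \left(-110\right) = \frac{55}{3} \approx 18.333$)
$M \left(S{\left(f{\left(4,3 \right)} \right)} - 120\right) = \frac{55 \left(2 - 120\right)}{3} = \frac{55}{3} \left(-118\right) = - \frac{6490}{3}$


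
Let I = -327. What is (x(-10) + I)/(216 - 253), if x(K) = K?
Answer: 337/37 ≈ 9.1081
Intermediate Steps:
(x(-10) + I)/(216 - 253) = (-10 - 327)/(216 - 253) = -337/(-37) = -337*(-1/37) = 337/37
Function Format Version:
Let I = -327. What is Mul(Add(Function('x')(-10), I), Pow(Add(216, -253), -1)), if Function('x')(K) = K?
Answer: Rational(337, 37) ≈ 9.1081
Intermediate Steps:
Mul(Add(Function('x')(-10), I), Pow(Add(216, -253), -1)) = Mul(Add(-10, -327), Pow(Add(216, -253), -1)) = Mul(-337, Pow(-37, -1)) = Mul(-337, Rational(-1, 37)) = Rational(337, 37)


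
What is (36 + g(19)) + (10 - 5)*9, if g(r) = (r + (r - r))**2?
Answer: 442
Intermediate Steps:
g(r) = r**2 (g(r) = (r + 0)**2 = r**2)
(36 + g(19)) + (10 - 5)*9 = (36 + 19**2) + (10 - 5)*9 = (36 + 361) + 5*9 = 397 + 45 = 442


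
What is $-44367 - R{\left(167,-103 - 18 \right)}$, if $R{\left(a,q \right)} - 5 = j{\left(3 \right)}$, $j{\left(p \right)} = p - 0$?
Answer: $-44375$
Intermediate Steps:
$j{\left(p \right)} = p$ ($j{\left(p \right)} = p + 0 = p$)
$R{\left(a,q \right)} = 8$ ($R{\left(a,q \right)} = 5 + 3 = 8$)
$-44367 - R{\left(167,-103 - 18 \right)} = -44367 - 8 = -44375$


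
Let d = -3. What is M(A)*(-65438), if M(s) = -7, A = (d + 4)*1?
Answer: 458066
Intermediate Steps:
A = 1 (A = (-3 + 4)*1 = 1*1 = 1)
M(A)*(-65438) = -7*(-65438) = 458066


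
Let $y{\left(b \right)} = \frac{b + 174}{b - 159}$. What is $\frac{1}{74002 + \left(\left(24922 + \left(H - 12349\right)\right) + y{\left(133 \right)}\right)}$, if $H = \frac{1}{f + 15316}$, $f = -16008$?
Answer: $\frac{8996}{778722465} \approx 1.1552 \cdot 10^{-5}$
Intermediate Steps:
$y{\left(b \right)} = \frac{174 + b}{-159 + b}$
$H = - \frac{1}{692}$ ($H = \frac{1}{-16008 + 15316} = \frac{1}{-692} = - \frac{1}{692} \approx -0.0014451$)
$\frac{1}{74002 + \left(\left(24922 + \left(H - 12349\right)\right) + y{\left(133 \right)}\right)} = \frac{1}{74002 + \left(\left(24922 - \frac{8545509}{692}\right) + \frac{174 + 133}{-159 + 133}\right)} = \frac{1}{74002 + \left(\left(24922 - \frac{8545509}{692}\right) + \frac{1}{-26} \cdot 307\right)} = \frac{1}{74002 + \left(\left(24922 - \frac{8545509}{692}\right) - \frac{307}{26}\right)} = \frac{1}{74002 + \left(\frac{8700515}{692} - \frac{307}{26}\right)} = \frac{1}{74002 + \frac{113000473}{8996}} = \frac{1}{\frac{778722465}{8996}} = \frac{8996}{778722465}$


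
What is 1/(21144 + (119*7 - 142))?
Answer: 1/21835 ≈ 4.5798e-5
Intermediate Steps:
1/(21144 + (119*7 - 142)) = 1/(21144 + (833 - 142)) = 1/(21144 + 691) = 1/21835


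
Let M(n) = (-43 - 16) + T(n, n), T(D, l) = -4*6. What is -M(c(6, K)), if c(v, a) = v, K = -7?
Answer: 83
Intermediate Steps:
T(D, l) = -24
M(n) = -83 (M(n) = (-43 - 16) - 24 = -59 - 24 = -83)
-M(c(6, K)) = -1*(-83) = 83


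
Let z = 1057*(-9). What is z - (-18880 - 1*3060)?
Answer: 12427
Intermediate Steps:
z = -9513
z - (-18880 - 1*3060) = -9513 - (-18880 - 1*3060) = -9513 - (-18880 - 3060) = -9513 - 1*(-21940) = -9513 + 21940 = 12427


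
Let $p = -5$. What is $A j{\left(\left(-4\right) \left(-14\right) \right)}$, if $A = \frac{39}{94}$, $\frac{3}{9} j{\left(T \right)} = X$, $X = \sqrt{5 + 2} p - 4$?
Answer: $- \frac{234}{47} - \frac{585 \sqrt{7}}{94} \approx -21.444$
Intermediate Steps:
$X = -4 - 5 \sqrt{7}$ ($X = \sqrt{5 + 2} \left(-5\right) - 4 = \sqrt{7} \left(-5\right) - 4 = - 5 \sqrt{7} - 4 = -4 - 5 \sqrt{7} \approx -17.229$)
$j{\left(T \right)} = -12 - 15 \sqrt{7}$ ($j{\left(T \right)} = 3 \left(-4 - 5 \sqrt{7}\right) = -12 - 15 \sqrt{7}$)
$A = \frac{39}{94}$ ($A = 39 \cdot \frac{1}{94} = \frac{39}{94} \approx 0.41489$)
$A j{\left(\left(-4\right) \left(-14\right) \right)} = \frac{39 \left(-12 - 15 \sqrt{7}\right)}{94} = - \frac{234}{47} - \frac{585 \sqrt{7}}{94}$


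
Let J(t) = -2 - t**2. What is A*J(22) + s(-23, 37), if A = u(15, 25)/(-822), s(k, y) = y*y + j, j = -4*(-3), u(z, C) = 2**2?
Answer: 189521/137 ≈ 1383.4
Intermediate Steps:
u(z, C) = 4
j = 12
s(k, y) = 12 + y**2 (s(k, y) = y*y + 12 = y**2 + 12 = 12 + y**2)
A = -2/411 (A = 4/(-822) = 4*(-1/822) = -2/411 ≈ -0.0048662)
A*J(22) + s(-23, 37) = -2*(-2 - 1*22**2)/411 + (12 + 37**2) = -2*(-2 - 1*484)/411 + (12 + 1369) = -2*(-2 - 484)/411 + 1381 = -2/411*(-486) + 1381 = 324/137 + 1381 = 189521/137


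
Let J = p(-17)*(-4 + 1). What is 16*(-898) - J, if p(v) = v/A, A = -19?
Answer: -272941/19 ≈ -14365.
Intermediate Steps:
p(v) = -v/19 (p(v) = v/(-19) = v*(-1/19) = -v/19)
J = -51/19 (J = (-1/19*(-17))*(-4 + 1) = (17/19)*(-3) = -51/19 ≈ -2.6842)
16*(-898) - J = 16*(-898) - 1*(-51/19) = -14368 + 51/19 = -272941/19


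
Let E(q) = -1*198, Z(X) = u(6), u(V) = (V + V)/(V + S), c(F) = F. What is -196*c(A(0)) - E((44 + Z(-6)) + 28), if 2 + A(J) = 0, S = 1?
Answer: 590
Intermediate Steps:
A(J) = -2 (A(J) = -2 + 0 = -2)
u(V) = 2*V/(1 + V) (u(V) = (V + V)/(V + 1) = (2*V)/(1 + V) = 2*V/(1 + V))
Z(X) = 12/7 (Z(X) = 2*6/(1 + 6) = 2*6/7 = 2*6*(1/7) = 12/7)
E(q) = -198
-196*c(A(0)) - E((44 + Z(-6)) + 28) = -196*(-2) - 1*(-198) = 392 + 198 = 590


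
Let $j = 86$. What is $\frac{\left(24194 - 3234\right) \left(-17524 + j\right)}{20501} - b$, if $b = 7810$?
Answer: $- \frac{525613290}{20501} \approx -25638.0$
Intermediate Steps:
$\frac{\left(24194 - 3234\right) \left(-17524 + j\right)}{20501} - b = \frac{\left(24194 - 3234\right) \left(-17524 + 86\right)}{20501} - 7810 = 20960 \left(-17438\right) \frac{1}{20501} - 7810 = \left(-365500480\right) \frac{1}{20501} - 7810 = - \frac{365500480}{20501} - 7810 = - \frac{525613290}{20501}$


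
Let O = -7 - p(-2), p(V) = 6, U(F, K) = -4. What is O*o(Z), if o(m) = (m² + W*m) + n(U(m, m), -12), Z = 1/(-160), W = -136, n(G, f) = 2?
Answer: -948493/25600 ≈ -37.051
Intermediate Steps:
Z = -1/160 ≈ -0.0062500
o(m) = 2 + m² - 136*m (o(m) = (m² - 136*m) + 2 = 2 + m² - 136*m)
O = -13 (O = -7 - 1*6 = -7 - 6 = -13)
O*o(Z) = -13*(2 + (-1/160)² - 136*(-1/160)) = -13*(2 + 1/25600 + 17/20) = -13*72961/25600 = -948493/25600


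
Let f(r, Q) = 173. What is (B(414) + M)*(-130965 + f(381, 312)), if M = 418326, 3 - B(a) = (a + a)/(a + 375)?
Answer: -14389768668792/263 ≈ -5.4714e+10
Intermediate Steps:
B(a) = 3 - 2*a/(375 + a) (B(a) = 3 - (a + a)/(a + 375) = 3 - 2*a/(375 + a))
(B(414) + M)*(-130965 + f(381, 312)) = ((1125 + 414)/(375 + 414) + 418326)*(-130965 + 173) = (1539/789 + 418326)*(-130792) = ((1/789)*1539 + 418326)*(-130792) = (513/263 + 418326)*(-130792) = (110020251/263)*(-130792) = -14389768668792/263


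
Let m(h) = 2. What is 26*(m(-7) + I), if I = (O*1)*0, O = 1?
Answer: 52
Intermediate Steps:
I = 0 (I = (1*1)*0 = 1*0 = 0)
26*(m(-7) + I) = 26*(2 + 0) = 26*2 = 52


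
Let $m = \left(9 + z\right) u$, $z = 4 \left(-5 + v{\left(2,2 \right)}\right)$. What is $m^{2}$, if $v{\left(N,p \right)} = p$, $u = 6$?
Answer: $324$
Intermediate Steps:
$z = -12$ ($z = 4 \left(-5 + 2\right) = 4 \left(-3\right) = -12$)
$m = -18$ ($m = \left(9 - 12\right) 6 = \left(-3\right) 6 = -18$)
$m^{2} = \left(-18\right)^{2} = 324$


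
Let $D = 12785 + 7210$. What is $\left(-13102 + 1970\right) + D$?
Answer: $8863$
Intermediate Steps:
$D = 19995$
$\left(-13102 + 1970\right) + D = \left(-13102 + 1970\right) + 19995 = -11132 + 19995 = 8863$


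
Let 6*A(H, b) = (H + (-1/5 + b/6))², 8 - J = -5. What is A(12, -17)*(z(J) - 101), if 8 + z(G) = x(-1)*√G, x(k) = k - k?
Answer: -7887349/5400 ≈ -1460.6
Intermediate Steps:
J = 13 (J = 8 - 1*(-5) = 8 + 5 = 13)
x(k) = 0
z(G) = -8 (z(G) = -8 + 0*√G = -8 + 0 = -8)
A(H, b) = (-⅕ + H + b/6)²/6 (A(H, b) = (H + (-1/5 + b/6))²/6 = (H + (-1*⅕ + b*(⅙)))²/6 = (H + (-⅕ + b/6))²/6 = (-⅕ + H + b/6)²/6)
A(12, -17)*(z(J) - 101) = ((-6 + 5*(-17) + 30*12)²/5400)*(-8 - 101) = ((-6 - 85 + 360)²/5400)*(-109) = ((1/5400)*269²)*(-109) = ((1/5400)*72361)*(-109) = (72361/5400)*(-109) = -7887349/5400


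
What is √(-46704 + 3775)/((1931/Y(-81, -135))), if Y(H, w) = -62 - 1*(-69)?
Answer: 7*I*√42929/1931 ≈ 0.75109*I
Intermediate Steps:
Y(H, w) = 7 (Y(H, w) = -62 + 69 = 7)
√(-46704 + 3775)/((1931/Y(-81, -135))) = √(-46704 + 3775)/((1931/7)) = √(-42929)/((1931*(⅐))) = (I*√42929)/(1931/7) = (I*√42929)*(7/1931) = 7*I*√42929/1931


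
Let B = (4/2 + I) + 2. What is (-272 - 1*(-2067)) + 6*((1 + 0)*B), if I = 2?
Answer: 1831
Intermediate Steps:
B = 6 (B = (4/2 + 2) + 2 = (4*(1/2) + 2) + 2 = (2 + 2) + 2 = 4 + 2 = 6)
(-272 - 1*(-2067)) + 6*((1 + 0)*B) = (-272 - 1*(-2067)) + 6*((1 + 0)*6) = (-272 + 2067) + 6*(1*6) = 1795 + 6*6 = 1795 + 36 = 1831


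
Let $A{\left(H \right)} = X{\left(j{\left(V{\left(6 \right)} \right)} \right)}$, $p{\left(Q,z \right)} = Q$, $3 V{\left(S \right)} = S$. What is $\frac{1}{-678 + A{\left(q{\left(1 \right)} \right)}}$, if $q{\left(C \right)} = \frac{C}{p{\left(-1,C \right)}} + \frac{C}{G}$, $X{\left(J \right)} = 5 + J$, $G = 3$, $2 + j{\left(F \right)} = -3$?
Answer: $- \frac{1}{678} \approx -0.0014749$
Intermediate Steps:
$V{\left(S \right)} = \frac{S}{3}$
$j{\left(F \right)} = -5$ ($j{\left(F \right)} = -2 - 3 = -5$)
$q{\left(C \right)} = - \frac{2 C}{3}$ ($q{\left(C \right)} = \frac{C}{-1} + \frac{C}{3} = C \left(-1\right) + C \frac{1}{3} = - C + \frac{C}{3} = - \frac{2 C}{3}$)
$A{\left(H \right)} = 0$ ($A{\left(H \right)} = 5 - 5 = 0$)
$\frac{1}{-678 + A{\left(q{\left(1 \right)} \right)}} = \frac{1}{-678 + 0} = \frac{1}{-678} = - \frac{1}{678}$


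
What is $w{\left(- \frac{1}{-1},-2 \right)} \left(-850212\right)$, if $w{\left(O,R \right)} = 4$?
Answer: $-3400848$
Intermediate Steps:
$w{\left(- \frac{1}{-1},-2 \right)} \left(-850212\right) = 4 \left(-850212\right) = -3400848$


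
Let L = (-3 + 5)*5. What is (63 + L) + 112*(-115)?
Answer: -12807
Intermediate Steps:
L = 10 (L = 2*5 = 10)
(63 + L) + 112*(-115) = (63 + 10) + 112*(-115) = 73 - 12880 = -12807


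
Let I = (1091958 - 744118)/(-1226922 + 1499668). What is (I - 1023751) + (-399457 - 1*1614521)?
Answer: -414264042997/136373 ≈ -3.0377e+6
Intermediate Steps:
I = 173920/136373 (I = 347840/272746 = 347840*(1/272746) = 173920/136373 ≈ 1.2753)
(I - 1023751) + (-399457 - 1*1614521) = (173920/136373 - 1023751) + (-399457 - 1*1614521) = -139611821203/136373 + (-399457 - 1614521) = -139611821203/136373 - 2013978 = -414264042997/136373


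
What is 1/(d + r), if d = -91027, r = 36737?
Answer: -1/54290 ≈ -1.8420e-5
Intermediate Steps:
1/(d + r) = 1/(-91027 + 36737) = 1/(-54290) = -1/54290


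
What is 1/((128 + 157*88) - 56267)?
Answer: -1/42323 ≈ -2.3628e-5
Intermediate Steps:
1/((128 + 157*88) - 56267) = 1/((128 + 13816) - 56267) = 1/(13944 - 56267) = 1/(-42323) = -1/42323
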